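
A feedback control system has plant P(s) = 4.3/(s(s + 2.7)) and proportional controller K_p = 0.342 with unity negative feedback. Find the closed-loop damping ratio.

ζ = 1.11

With unity feedback the closed-loop characteristic equation is s² + 2.7s + 0.342·4.3 = s² + 2.7s + 1.471 = 0.
So ω_n² = 1.471 ⇒ ω_n = 1.213 rad/s, and ζ = 2.7/(2ω_n) = 1.11.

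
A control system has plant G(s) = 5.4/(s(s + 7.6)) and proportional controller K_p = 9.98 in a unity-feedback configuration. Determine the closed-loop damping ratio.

ζ = 0.518

The closed-loop denominator is s(s+7.6) + 9.98·5.4 = s² + 7.6s + 53.89.
Matching s² + 2ζω_n s + ω_n²: ω_n = √53.89 = 7.341 rad/s and 2ζω_n = 7.6, so ζ = 7.6/(2·7.341) = 0.518.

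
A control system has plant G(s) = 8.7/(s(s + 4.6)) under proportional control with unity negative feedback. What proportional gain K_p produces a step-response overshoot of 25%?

From %OS = 100·exp(−πζ/√(1−ζ²)) = 25%, ζ = −ln(0.25)/√(π²+ln²(0.25)) = 0.4037.
Characteristic equation s² + 4.6s + 8.7K_p = 0 gives ζ = 4.6/(2√(8.7K_p)).
Setting ζ = 0.4037: √(8.7K_p) = 4.6/(2·0.4037) = 5.697, so K_p = 32.46/8.7 = 3.73.

K_p = 3.73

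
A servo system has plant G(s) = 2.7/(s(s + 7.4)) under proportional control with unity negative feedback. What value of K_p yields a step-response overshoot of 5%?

K_p = 10.6

From %OS = 100·exp(−πζ/√(1−ζ²)) = 5%, ζ = −ln(0.05)/√(π²+ln²(0.05)) = 0.6901.
Characteristic equation s² + 7.4s + 2.7K_p = 0 gives ζ = 7.4/(2√(2.7K_p)).
Setting ζ = 0.6901: √(2.7K_p) = 7.4/(2·0.6901) = 5.361, so K_p = 28.75/2.7 = 10.6.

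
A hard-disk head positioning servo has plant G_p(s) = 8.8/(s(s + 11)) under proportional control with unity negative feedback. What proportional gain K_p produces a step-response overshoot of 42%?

From %OS = 100·exp(−πζ/√(1−ζ²)) = 42%, ζ = −ln(0.42)/√(π²+ln²(0.42)) = 0.2662.
Characteristic equation s² + 11s + 8.8K_p = 0 gives ζ = 11/(2√(8.8K_p)).
Setting ζ = 0.2662: √(8.8K_p) = 11/(2·0.2662) = 20.66, so K_p = 427/8.8 = 48.5.

K_p = 48.5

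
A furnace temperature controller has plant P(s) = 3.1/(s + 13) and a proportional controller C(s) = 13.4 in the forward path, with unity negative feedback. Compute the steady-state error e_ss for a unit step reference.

The loop is type 0. Static position error constant K_pos = C(0)·P(0) = 13.4·0.2385 = 3.195.
Steady-state error to a unit step: e_ss = 1/(1+K_pos) = 1/4.195 = 0.238.

0.238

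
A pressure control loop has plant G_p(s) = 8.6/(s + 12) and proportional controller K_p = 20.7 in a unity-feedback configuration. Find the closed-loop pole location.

s = -190

Closed-loop transfer function: T(s) = K_p·G_p(s)/(1 + K_p·G_p(s)) = 178/(s + 12 + 178) = 178/(s + 190).
The closed-loop pole is at s = −190.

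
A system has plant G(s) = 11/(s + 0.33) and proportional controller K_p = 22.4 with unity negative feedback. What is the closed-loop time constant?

Closed-loop transfer function: T(s) = K_p·G(s)/(1 + K_p·G(s)) = 246.4/(s + 0.33 + 246.4) = 246.4/(s + 246.7).
Time constant τ = 1/246.7 = 0.00405 s.

τ = 0.00405 s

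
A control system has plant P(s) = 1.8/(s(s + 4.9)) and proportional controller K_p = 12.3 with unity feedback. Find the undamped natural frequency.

With unity feedback the closed-loop characteristic equation is s² + 4.9s + 12.3·1.8 = s² + 4.9s + 22.14 = 0.
Matching s² + 2ζω_n s + ω_n²: ω_n = √22.14 = 4.705 rad/s and 2ζω_n = 4.9, so ζ = 4.9/(2·4.705) = 0.521.

ω_n = 4.71 rad/s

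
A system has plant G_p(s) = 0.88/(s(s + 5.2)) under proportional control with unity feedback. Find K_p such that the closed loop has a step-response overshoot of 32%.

From %OS = 100·exp(−πζ/√(1−ζ²)) = 32%, ζ = −ln(0.32)/√(π²+ln²(0.32)) = 0.341.
Characteristic equation s² + 5.2s + 0.88K_p = 0 gives ζ = 5.2/(2√(0.88K_p)).
Setting ζ = 0.341: √(0.88K_p) = 5.2/(2·0.341) = 7.626, so K_p = 58.15/0.88 = 66.1.

K_p = 66.1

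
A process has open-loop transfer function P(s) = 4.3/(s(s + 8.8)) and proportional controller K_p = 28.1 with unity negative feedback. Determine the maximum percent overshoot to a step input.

25.4%

Closed-loop characteristic equation: s² + 8.8s + 120.8 = 0, so ω_n = 10.99 rad/s and ζ = 8.8/(2·10.99) = 0.4003.
%OS = 100·exp(−πζ/√(1−ζ²)) = 100·exp(−π·0.4003/√0.8398) = 25.4%.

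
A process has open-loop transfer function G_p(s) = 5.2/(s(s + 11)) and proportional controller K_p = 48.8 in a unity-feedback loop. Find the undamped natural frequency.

ω_n = 15.9 rad/s

The closed-loop denominator is s(s+11) + 48.8·5.2 = s² + 11s + 253.8.
Matching s² + 2ζω_n s + ω_n²: ω_n = √253.8 = 15.93 rad/s and 2ζω_n = 11, so ζ = 11/(2·15.93) = 0.345.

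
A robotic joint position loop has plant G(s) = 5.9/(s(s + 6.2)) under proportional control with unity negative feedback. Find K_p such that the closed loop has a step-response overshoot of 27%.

From %OS = 100·exp(−πζ/√(1−ζ²)) = 27%, ζ = −ln(0.27)/√(π²+ln²(0.27)) = 0.3847.
Characteristic equation s² + 6.2s + 5.9K_p = 0 gives ζ = 6.2/(2√(5.9K_p)).
Setting ζ = 0.3847: √(5.9K_p) = 6.2/(2·0.3847) = 8.058, so K_p = 64.94/5.9 = 11.

K_p = 11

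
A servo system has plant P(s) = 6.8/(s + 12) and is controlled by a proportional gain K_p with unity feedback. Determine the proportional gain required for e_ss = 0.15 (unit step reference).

K_p = 10

For a type-0 loop with proportional control, e_ss = 1/(1 + K_p·P(0)).
P(0) = 0.5667. Require 1/(1 + K_p·0.5667) = 0.15, so 1 + 0.5667·K_p = 6.667.
K_p = (6.667 − 1)/0.5667 = 10.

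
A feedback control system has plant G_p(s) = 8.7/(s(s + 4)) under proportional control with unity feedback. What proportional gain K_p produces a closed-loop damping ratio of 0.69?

K_p = 0.966

Closed-loop characteristic equation: s² + 4s + K_p·8.7 = 0.
So ω_n = √(8.7K_p) and 2ζω_n = 4, giving ζ = 4/(2√(8.7K_p)).
Setting ζ = 0.69: √(8.7K_p) = 4/(2·0.69) = 2.899, so K_p = 8.402/8.7 = 0.966.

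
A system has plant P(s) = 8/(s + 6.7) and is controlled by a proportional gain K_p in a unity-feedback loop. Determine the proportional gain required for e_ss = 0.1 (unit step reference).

The loop is type 0, so e_ss(step) = 1/(1 + K_pos) with K_pos = K_p·P(0).
P(0) = 1.194. Require 1/(1 + K_p·1.194) = 0.1, so 1 + 1.194·K_p = 10.
K_p = (10 − 1)/1.194 = 7.54.

K_p = 7.54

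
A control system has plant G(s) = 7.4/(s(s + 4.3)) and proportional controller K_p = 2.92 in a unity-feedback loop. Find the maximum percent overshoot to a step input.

The closed-loop denominator s² + 4.3s + 21.61 gives ω_n = √21.61 = 4.648 and ζ = 4.3/(2ω_n) = 0.4625.
%OS = 100·exp(−πζ/√(1−ζ²)) = 100·exp(−π·0.4625/√0.7861) = 19.4%.

19.4%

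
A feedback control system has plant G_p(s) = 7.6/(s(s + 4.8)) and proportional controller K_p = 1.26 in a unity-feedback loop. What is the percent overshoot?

2.11%

From 1 + K_pG_p(s) = 0: s² + 4.8s + 9.576 = 0 ⇒ ω_n = 3.095, ζ = 0.7756.
%OS = 100·exp(−πζ/√(1−ζ²)) = 100·exp(−π·0.7756/√0.3985) = 2.11%.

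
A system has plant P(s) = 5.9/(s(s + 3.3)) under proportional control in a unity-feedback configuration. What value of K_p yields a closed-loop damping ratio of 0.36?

K_p = 3.56

Closed-loop characteristic equation: s² + 3.3s + K_p·5.9 = 0.
So ω_n = √(5.9K_p) and 2ζω_n = 3.3, giving ζ = 3.3/(2√(5.9K_p)).
Setting ζ = 0.36: √(5.9K_p) = 3.3/(2·0.36) = 4.583, so K_p = 21.01/5.9 = 3.56.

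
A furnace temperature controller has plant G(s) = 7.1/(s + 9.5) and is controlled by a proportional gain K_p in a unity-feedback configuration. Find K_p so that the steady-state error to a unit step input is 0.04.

K_p = 32.1

Steady-state error for a unit step on this type-0 loop is 1/(1 + K_p·G(0)).
G(0) = 0.7474. Require 1/(1 + K_p·0.7474) = 0.04, so 1 + 0.7474·K_p = 25.
K_p = (25 − 1)/0.7474 = 32.1.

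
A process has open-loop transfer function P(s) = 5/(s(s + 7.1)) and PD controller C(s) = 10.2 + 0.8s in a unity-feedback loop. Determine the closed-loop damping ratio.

Forward path: (10.2 + 0.8s)·5/(s(s+7.1)). The closed-loop characteristic equation is s² + (7.1 + 5·0.8)s + 5·10.2 = 0.
That is s² + 11.1s + 51 = 0, so ω_n = 7.141 rad/s and ζ = 11.1/(2·7.141) = 0.7772.

ζ = 0.777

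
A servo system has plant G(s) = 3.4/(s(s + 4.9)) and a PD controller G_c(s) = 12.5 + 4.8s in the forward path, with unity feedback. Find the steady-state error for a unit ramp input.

The loop has one pole at the origin (type 1). Velocity error constant K_v = lim_{s→0} s·G_c(s)G(s) = 12.5·3.4/4.9 = 8.673.
Steady-state error to a unit ramp: e_ss = 1/K_v = 0.115.

0.115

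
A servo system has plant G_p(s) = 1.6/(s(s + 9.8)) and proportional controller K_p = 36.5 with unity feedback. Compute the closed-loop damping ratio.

1 + K_p·G_p(s) = 0 gives s² + 9.8s + 58.4 = 0.
Matching s² + 2ζω_n s + ω_n²: ω_n = √58.4 = 7.642 rad/s and 2ζω_n = 9.8, so ζ = 9.8/(2·7.642) = 0.641.

ζ = 0.641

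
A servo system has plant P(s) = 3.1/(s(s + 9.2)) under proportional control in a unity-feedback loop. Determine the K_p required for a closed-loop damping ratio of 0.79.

Closed-loop characteristic equation: s² + 9.2s + K_p·3.1 = 0.
So ω_n = √(3.1K_p) and 2ζω_n = 9.2, giving ζ = 9.2/(2√(3.1K_p)).
Setting ζ = 0.79: √(3.1K_p) = 9.2/(2·0.79) = 5.823, so K_p = 33.9/3.1 = 10.9.

K_p = 10.9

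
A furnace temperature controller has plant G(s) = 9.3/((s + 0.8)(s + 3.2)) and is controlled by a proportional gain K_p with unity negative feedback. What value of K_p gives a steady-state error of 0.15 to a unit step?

Steady-state error for a unit step on this type-0 loop is 1/(1 + K_p·G(0)).
G(0) = 3.633. Require 1/(1 + K_p·3.633) = 0.15, so 1 + 3.633·K_p = 6.667.
K_p = (6.667 − 1)/3.633 = 1.56.

K_p = 1.56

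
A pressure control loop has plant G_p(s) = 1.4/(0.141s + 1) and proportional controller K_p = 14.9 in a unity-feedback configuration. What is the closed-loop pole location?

s = -155

Closed loop: T(s) = K_p·G_p/(1+K_p·G_p) = 20.86/(0.141s + 1 + 20.86), with pole at s = −(1 + 20.86)/0.141 = −155.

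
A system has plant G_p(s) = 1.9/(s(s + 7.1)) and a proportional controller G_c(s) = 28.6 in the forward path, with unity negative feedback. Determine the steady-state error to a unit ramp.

The loop has one pole at the origin (type 1). Velocity error constant K_v = lim_{s→0} s·G_c(s)G_p(s) = 28.6·1.9/7.1 = 7.654.
Steady-state error to a unit ramp: e_ss = 1/K_v = 0.131.

0.131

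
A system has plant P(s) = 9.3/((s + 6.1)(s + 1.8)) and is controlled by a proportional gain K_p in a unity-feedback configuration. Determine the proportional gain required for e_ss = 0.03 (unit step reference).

The loop is type 0, so e_ss(step) = 1/(1 + K_pos) with K_pos = K_p·P(0).
P(0) = 0.847. Require 1/(1 + K_p·0.847) = 0.03, so 1 + 0.847·K_p = 33.33.
K_p = (33.33 − 1)/0.847 = 38.2.

K_p = 38.2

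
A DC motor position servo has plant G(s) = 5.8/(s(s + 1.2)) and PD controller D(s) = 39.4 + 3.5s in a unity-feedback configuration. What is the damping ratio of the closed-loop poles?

ζ = 0.711

Forward path: (39.4 + 3.5s)·5.8/(s(s+1.2)). The closed-loop characteristic equation is s² + (1.2 + 5.8·3.5)s + 5.8·39.4 = 0.
That is s² + 21.5s + 228.5 = 0, so ω_n = 15.12 rad/s and ζ = 21.5/(2·15.12) = 0.7111.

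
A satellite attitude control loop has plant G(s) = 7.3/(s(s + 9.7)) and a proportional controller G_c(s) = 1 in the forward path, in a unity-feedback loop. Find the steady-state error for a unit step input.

The open loop G_c(s)G(s) has a pole at the origin (type 1), so the static position error constant is infinite and e_ss = 1/(1+∞) = 0.

0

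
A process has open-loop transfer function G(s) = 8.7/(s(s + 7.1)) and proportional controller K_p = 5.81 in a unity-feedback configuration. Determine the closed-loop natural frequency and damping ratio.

With unity feedback the closed-loop characteristic equation is s² + 7.1s + 5.81·8.7 = s² + 7.1s + 50.55 = 0.
Matching s² + 2ζω_n s + ω_n²: ω_n = √50.55 = 7.11 rad/s and 2ζω_n = 7.1, so ζ = 7.1/(2·7.11) = 0.499.

ω_n = 7.11 rad/s, ζ = 0.499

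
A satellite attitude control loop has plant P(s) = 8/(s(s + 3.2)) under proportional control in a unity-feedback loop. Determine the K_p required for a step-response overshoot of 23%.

From %OS = 100·exp(−πζ/√(1−ζ²)) = 23%, ζ = −ln(0.23)/√(π²+ln²(0.23)) = 0.4237.
Characteristic equation s² + 3.2s + 8K_p = 0 gives ζ = 3.2/(2√(8K_p)).
Setting ζ = 0.4237: √(8K_p) = 3.2/(2·0.4237) = 3.776, so K_p = 14.26/8 = 1.78.

K_p = 1.78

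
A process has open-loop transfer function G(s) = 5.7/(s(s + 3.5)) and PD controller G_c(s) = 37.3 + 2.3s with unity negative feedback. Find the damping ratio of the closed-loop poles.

ζ = 0.57

Forward path: (37.3 + 2.3s)·5.7/(s(s+3.5)). The closed-loop characteristic equation is s² + (3.5 + 5.7·2.3)s + 5.7·37.3 = 0.
That is s² + 16.61s + 212.6 = 0, so ω_n = 14.58 rad/s and ζ = 16.61/(2·14.58) = 0.5696.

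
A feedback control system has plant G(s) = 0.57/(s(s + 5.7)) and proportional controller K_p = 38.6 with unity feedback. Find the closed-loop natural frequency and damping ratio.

With unity feedback the closed-loop characteristic equation is s² + 5.7s + 38.6·0.57 = s² + 5.7s + 22 = 0.
So ω_n² = 22 ⇒ ω_n = 4.691 rad/s, and ζ = 5.7/(2ω_n) = 0.608.

ω_n = 4.69 rad/s, ζ = 0.608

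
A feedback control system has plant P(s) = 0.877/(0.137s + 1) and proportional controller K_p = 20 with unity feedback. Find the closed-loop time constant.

Closed loop: T(s) = K_p·P/(1+K_p·P) = 17.54/(0.137s + 1 + 17.54), with pole at s = −(1 + 17.54)/0.137 = −135.3.
Closed-loop time constant τ = 1/135.3 = 0.00739 s.

τ = 0.00739 s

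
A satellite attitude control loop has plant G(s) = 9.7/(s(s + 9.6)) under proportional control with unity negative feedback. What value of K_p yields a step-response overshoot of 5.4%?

From %OS = 100·exp(−πζ/√(1−ζ²)) = 5.4%, ζ = −ln(0.054)/√(π²+ln²(0.054)) = 0.6806.
Characteristic equation s² + 9.6s + 9.7K_p = 0 gives ζ = 9.6/(2√(9.7K_p)).
Setting ζ = 0.6806: √(9.7K_p) = 9.6/(2·0.6806) = 7.052, so K_p = 49.73/9.7 = 5.13.

K_p = 5.13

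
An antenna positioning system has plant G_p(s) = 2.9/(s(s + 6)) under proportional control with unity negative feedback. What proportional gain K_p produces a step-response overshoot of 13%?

From %OS = 100·exp(−πζ/√(1−ζ²)) = 13%, ζ = −ln(0.13)/√(π²+ln²(0.13)) = 0.5446.
Characteristic equation s² + 6s + 2.9K_p = 0 gives ζ = 6/(2√(2.9K_p)).
Setting ζ = 0.5446: √(2.9K_p) = 6/(2·0.5446) = 5.508, so K_p = 30.34/2.9 = 10.5.

K_p = 10.5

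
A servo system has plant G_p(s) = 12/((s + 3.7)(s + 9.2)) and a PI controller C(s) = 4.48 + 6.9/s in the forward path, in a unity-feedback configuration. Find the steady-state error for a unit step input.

0

The open loop C(s)G_p(s) has a pole at the origin (type 1), so the static position error constant is infinite and e_ss = 1/(1+∞) = 0.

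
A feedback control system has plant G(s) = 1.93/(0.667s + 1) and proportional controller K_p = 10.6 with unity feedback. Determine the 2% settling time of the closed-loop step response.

Closed loop: T(s) = K_p·G/(1+K_p·G) = 20.46/(0.667s + 1 + 20.46), with pole at s = −(1 + 20.46)/0.667 = −32.17.
τ = 1/32.17 = 0.03108 s, so 2% settling time ≈ 4τ = 0.124 s.

T_s ≈ 0.124 s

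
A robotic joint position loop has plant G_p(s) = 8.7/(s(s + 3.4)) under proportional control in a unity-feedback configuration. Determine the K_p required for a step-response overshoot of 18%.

From %OS = 100·exp(−πζ/√(1−ζ²)) = 18%, ζ = −ln(0.18)/√(π²+ln²(0.18)) = 0.4791.
Characteristic equation s² + 3.4s + 8.7K_p = 0 gives ζ = 3.4/(2√(8.7K_p)).
Setting ζ = 0.4791: √(8.7K_p) = 3.4/(2·0.4791) = 3.548, so K_p = 12.59/8.7 = 1.45.

K_p = 1.45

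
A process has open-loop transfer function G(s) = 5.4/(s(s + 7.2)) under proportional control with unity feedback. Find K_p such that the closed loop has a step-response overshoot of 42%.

K_p = 33.9

From %OS = 100·exp(−πζ/√(1−ζ²)) = 42%, ζ = −ln(0.42)/√(π²+ln²(0.42)) = 0.2662.
Characteristic equation s² + 7.2s + 5.4K_p = 0 gives ζ = 7.2/(2√(5.4K_p)).
Setting ζ = 0.2662: √(5.4K_p) = 7.2/(2·0.2662) = 13.53, so K_p = 182.9/5.4 = 33.9.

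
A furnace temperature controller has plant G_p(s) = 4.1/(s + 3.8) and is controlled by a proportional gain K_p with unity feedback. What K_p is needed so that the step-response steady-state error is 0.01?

K_p = 91.8

For a type-0 loop with proportional control, e_ss = 1/(1 + K_p·G_p(0)).
G_p(0) = 1.079. Require 1/(1 + K_p·1.079) = 0.01, so 1 + 1.079·K_p = 100.
K_p = (100 − 1)/1.079 = 91.8.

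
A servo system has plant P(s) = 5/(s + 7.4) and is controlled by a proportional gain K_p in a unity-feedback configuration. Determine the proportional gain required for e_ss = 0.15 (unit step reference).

For a type-0 loop with proportional control, e_ss = 1/(1 + K_p·P(0)).
P(0) = 0.6757. Require 1/(1 + K_p·0.6757) = 0.15, so 1 + 0.6757·K_p = 6.667.
K_p = (6.667 − 1)/0.6757 = 8.39.

K_p = 8.39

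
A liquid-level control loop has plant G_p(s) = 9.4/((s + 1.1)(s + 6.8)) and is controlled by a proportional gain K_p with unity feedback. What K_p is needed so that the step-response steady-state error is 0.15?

K_p = 4.51

The loop is type 0, so e_ss(step) = 1/(1 + K_pos) with K_pos = K_p·G_p(0).
G_p(0) = 1.257. Require 1/(1 + K_p·1.257) = 0.15, so 1 + 1.257·K_p = 6.667.
K_p = (6.667 − 1)/1.257 = 4.51.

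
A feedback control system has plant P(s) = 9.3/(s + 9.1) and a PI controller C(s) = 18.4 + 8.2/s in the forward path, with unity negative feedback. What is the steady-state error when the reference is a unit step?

The open loop C(s)P(s) has a pole at the origin (type 1), so the static position error constant is infinite and e_ss = 1/(1+∞) = 0.

0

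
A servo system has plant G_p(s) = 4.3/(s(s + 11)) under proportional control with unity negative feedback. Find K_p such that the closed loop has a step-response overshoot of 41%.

From %OS = 100·exp(−πζ/√(1−ζ²)) = 41%, ζ = −ln(0.41)/√(π²+ln²(0.41)) = 0.273.
Characteristic equation s² + 11s + 4.3K_p = 0 gives ζ = 11/(2√(4.3K_p)).
Setting ζ = 0.273: √(4.3K_p) = 11/(2·0.273) = 20.14, so K_p = 405.8/4.3 = 94.4.

K_p = 94.4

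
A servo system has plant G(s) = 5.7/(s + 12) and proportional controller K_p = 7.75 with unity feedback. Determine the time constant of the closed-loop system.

τ = 0.0178 s

Closed-loop transfer function: T(s) = K_p·G(s)/(1 + K_p·G(s)) = 44.18/(s + 12 + 44.18) = 44.18/(s + 56.18).
Time constant τ = 1/56.18 = 0.0178 s.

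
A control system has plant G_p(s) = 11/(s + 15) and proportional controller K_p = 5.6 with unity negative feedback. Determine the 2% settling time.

Closed-loop transfer function: T(s) = K_p·G_p(s)/(1 + K_p·G_p(s)) = 61.6/(s + 15 + 61.6) = 61.6/(s + 76.6).
Time constant τ = 1/76.6 = 0.01305 s, so the 2% settling time is about 4τ = 0.0522 s.

T_s ≈ 0.0522 s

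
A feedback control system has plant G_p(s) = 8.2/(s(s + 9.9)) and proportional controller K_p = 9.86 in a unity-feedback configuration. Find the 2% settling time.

T_s ≈ 0.808 s

From 1 + K_pG_p(s) = 0: s² + 9.9s + 80.85 = 0 ⇒ ω_n = 8.992, ζ = 0.5505.
2% settling time T_s ≈ 4/(ζω_n) = 4/4.95 = 0.808 s.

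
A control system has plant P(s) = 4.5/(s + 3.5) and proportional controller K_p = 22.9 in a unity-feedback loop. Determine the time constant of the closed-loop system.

τ = 0.00939 s

Closed-loop transfer function: T(s) = K_p·P(s)/(1 + K_p·P(s)) = 103/(s + 3.5 + 103) = 103/(s + 106.5).
Time constant τ = 1/106.5 = 0.00939 s.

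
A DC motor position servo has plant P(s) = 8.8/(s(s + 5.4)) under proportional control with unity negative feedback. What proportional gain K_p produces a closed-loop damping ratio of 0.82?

Closed-loop characteristic equation: s² + 5.4s + K_p·8.8 = 0.
So ω_n = √(8.8K_p) and 2ζω_n = 5.4, giving ζ = 5.4/(2√(8.8K_p)).
Setting ζ = 0.82: √(8.8K_p) = 5.4/(2·0.82) = 3.293, so K_p = 10.84/8.8 = 1.23.

K_p = 1.23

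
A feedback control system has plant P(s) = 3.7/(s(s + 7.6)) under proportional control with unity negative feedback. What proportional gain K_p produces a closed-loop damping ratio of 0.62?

K_p = 10.2

Closed-loop characteristic equation: s² + 7.6s + K_p·3.7 = 0.
So ω_n = √(3.7K_p) and 2ζω_n = 7.6, giving ζ = 7.6/(2√(3.7K_p)).
Setting ζ = 0.62: √(3.7K_p) = 7.6/(2·0.62) = 6.129, so K_p = 37.57/3.7 = 10.2.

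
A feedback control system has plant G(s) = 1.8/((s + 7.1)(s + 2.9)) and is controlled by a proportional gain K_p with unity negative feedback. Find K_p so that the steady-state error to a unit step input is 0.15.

For a type-0 loop with proportional control, e_ss = 1/(1 + K_p·G(0)).
G(0) = 0.08742. Require 1/(1 + K_p·0.08742) = 0.15, so 1 + 0.08742·K_p = 6.667.
K_p = (6.667 − 1)/0.08742 = 64.8.

K_p = 64.8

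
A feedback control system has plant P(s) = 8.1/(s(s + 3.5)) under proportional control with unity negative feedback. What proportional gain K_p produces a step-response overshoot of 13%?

From %OS = 100·exp(−πζ/√(1−ζ²)) = 13%, ζ = −ln(0.13)/√(π²+ln²(0.13)) = 0.5446.
Characteristic equation s² + 3.5s + 8.1K_p = 0 gives ζ = 3.5/(2√(8.1K_p)).
Setting ζ = 0.5446: √(8.1K_p) = 3.5/(2·0.5446) = 3.213, so K_p = 10.32/8.1 = 1.27.

K_p = 1.27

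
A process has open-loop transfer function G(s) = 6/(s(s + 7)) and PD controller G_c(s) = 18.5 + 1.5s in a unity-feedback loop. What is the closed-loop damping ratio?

Forward path: (18.5 + 1.5s)·6/(s(s+7)). The closed-loop characteristic equation is s² + (7 + 6·1.5)s + 6·18.5 = 0.
That is s² + 16s + 111 = 0, so ω_n = 10.54 rad/s and ζ = 16/(2·10.54) = 0.7593.

ζ = 0.759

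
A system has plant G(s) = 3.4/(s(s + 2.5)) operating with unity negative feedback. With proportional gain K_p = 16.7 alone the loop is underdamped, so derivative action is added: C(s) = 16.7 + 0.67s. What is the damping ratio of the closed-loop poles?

Forward path: (16.7 + 0.67s)·3.4/(s(s+2.5)). The closed-loop characteristic equation is s² + (2.5 + 3.4·0.67)s + 3.4·16.7 = 0.
That is s² + 4.778s + 56.78 = 0, so ω_n = 7.535 rad/s and ζ = 4.778/(2·7.535) = 0.317.

ζ = 0.317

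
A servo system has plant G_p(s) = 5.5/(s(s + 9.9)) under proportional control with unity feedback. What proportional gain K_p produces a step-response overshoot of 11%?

K_p = 13.5

From %OS = 100·exp(−πζ/√(1−ζ²)) = 11%, ζ = −ln(0.11)/√(π²+ln²(0.11)) = 0.5749.
Characteristic equation s² + 9.9s + 5.5K_p = 0 gives ζ = 9.9/(2√(5.5K_p)).
Setting ζ = 0.5749: √(5.5K_p) = 9.9/(2·0.5749) = 8.61, so K_p = 74.14/5.5 = 13.5.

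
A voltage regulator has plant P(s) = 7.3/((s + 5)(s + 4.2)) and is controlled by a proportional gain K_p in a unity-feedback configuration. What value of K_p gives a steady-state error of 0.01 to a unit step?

The loop is type 0, so e_ss(step) = 1/(1 + K_pos) with K_pos = K_p·P(0).
P(0) = 0.3476. Require 1/(1 + K_p·0.3476) = 0.01, so 1 + 0.3476·K_p = 100.
K_p = (100 − 1)/0.3476 = 285.

K_p = 285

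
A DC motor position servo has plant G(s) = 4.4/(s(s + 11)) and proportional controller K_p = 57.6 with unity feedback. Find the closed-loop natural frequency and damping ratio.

The closed-loop denominator is s(s+11) + 57.6·4.4 = s² + 11s + 253.4.
So ω_n² = 253.4 ⇒ ω_n = 15.92 rad/s, and ζ = 11/(2ω_n) = 0.345.

ω_n = 15.9 rad/s, ζ = 0.345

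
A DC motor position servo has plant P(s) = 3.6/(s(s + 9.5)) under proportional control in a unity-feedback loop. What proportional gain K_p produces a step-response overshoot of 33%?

From %OS = 100·exp(−πζ/√(1−ζ²)) = 33%, ζ = −ln(0.33)/√(π²+ln²(0.33)) = 0.3328.
Characteristic equation s² + 9.5s + 3.6K_p = 0 gives ζ = 9.5/(2√(3.6K_p)).
Setting ζ = 0.3328: √(3.6K_p) = 9.5/(2·0.3328) = 14.27, so K_p = 203.7/3.6 = 56.6.

K_p = 56.6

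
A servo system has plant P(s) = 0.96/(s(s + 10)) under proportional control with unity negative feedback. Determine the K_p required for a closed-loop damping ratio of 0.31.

K_p = 271

Closed-loop characteristic equation: s² + 10s + K_p·0.96 = 0.
So ω_n = √(0.96K_p) and 2ζω_n = 10, giving ζ = 10/(2√(0.96K_p)).
Setting ζ = 0.31: √(0.96K_p) = 10/(2·0.31) = 16.13, so K_p = 260.1/0.96 = 271.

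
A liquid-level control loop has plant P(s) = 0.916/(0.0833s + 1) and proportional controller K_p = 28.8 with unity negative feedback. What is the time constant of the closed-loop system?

Closed loop: T(s) = K_p·P/(1+K_p·P) = 26.38/(0.0833s + 1 + 26.38), with pole at s = −(1 + 26.38)/0.0833 = −328.7.
Closed-loop time constant τ = 1/328.7 = 0.00304 s.

τ = 0.00304 s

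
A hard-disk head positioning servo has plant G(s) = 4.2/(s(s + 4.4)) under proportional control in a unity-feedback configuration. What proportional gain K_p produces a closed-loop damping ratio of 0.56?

Closed-loop characteristic equation: s² + 4.4s + K_p·4.2 = 0.
So ω_n = √(4.2K_p) and 2ζω_n = 4.4, giving ζ = 4.4/(2√(4.2K_p)).
Setting ζ = 0.56: √(4.2K_p) = 4.4/(2·0.56) = 3.929, so K_p = 15.43/4.2 = 3.67.

K_p = 3.67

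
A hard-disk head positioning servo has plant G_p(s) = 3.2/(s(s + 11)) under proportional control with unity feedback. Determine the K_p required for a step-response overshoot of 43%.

K_p = 140

From %OS = 100·exp(−πζ/√(1−ζ²)) = 43%, ζ = −ln(0.43)/√(π²+ln²(0.43)) = 0.2594.
Characteristic equation s² + 11s + 3.2K_p = 0 gives ζ = 11/(2√(3.2K_p)).
Setting ζ = 0.2594: √(3.2K_p) = 11/(2·0.2594) = 21.2, so K_p = 449.4/3.2 = 140.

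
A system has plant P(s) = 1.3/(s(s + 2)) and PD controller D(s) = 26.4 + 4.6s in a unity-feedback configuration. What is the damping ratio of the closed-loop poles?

Forward path: (26.4 + 4.6s)·1.3/(s(s+2)). The closed-loop characteristic equation is s² + (2 + 1.3·4.6)s + 1.3·26.4 = 0.
That is s² + 7.98s + 34.32 = 0, so ω_n = 5.858 rad/s and ζ = 7.98/(2·5.858) = 0.6811.

ζ = 0.681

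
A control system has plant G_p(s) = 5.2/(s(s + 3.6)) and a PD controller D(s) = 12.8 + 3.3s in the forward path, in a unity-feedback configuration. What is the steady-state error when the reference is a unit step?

0

The open loop D(s)G_p(s) has a pole at the origin (type 1), so the static position error constant is infinite and e_ss = 1/(1+∞) = 0.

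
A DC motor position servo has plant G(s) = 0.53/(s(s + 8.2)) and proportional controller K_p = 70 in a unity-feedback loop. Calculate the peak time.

T_p = 0.697 s

From 1 + K_pG(s) = 0: s² + 8.2s + 37.1 = 0 ⇒ ω_n = 6.091, ζ = 0.6731.
Damped frequency ω_d = ω_n√(1−ζ²) = 4.504 rad/s, so peak time T_p = π/ω_d = 0.697 s.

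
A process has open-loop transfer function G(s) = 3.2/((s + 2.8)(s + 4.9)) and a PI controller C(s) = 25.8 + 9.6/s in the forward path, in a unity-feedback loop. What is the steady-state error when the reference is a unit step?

The open loop C(s)G(s) has a pole at the origin (type 1), so the static position error constant is infinite and e_ss = 1/(1+∞) = 0.

0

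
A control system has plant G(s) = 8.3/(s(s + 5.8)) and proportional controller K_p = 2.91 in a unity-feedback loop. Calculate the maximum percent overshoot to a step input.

From 1 + K_pG(s) = 0: s² + 5.8s + 24.15 = 0 ⇒ ω_n = 4.915, ζ = 0.5901.
%OS = 100·exp(−πζ/√(1−ζ²)) = 100·exp(−π·0.5901/√0.6518) = 10.1%.

10.1%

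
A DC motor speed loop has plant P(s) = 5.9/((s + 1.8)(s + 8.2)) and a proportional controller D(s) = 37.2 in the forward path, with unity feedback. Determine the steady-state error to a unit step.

The loop is type 0. Static position error constant K_pos = D(0)·P(0) = 37.2·0.3997 = 14.87.
Steady-state error to a unit step: e_ss = 1/(1+K_pos) = 1/15.87 = 0.063.

0.063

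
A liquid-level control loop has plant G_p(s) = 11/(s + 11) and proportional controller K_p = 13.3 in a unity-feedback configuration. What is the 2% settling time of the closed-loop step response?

Closed-loop transfer function: T(s) = K_p·G_p(s)/(1 + K_p·G_p(s)) = 146.3/(s + 11 + 146.3) = 146.3/(s + 157.3).
Time constant τ = 1/157.3 = 0.006357 s, so the 2% settling time is about 4τ = 0.0254 s.

T_s ≈ 0.0254 s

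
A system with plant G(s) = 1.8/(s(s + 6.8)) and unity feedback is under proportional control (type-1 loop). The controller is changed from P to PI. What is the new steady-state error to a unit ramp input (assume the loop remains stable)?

The integrator raises the loop to type 2, so K_v → ∞ and e_ss to a ramp is zero.

0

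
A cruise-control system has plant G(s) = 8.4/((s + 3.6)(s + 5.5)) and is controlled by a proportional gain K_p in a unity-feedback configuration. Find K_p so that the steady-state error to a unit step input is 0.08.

For a type-0 loop with proportional control, e_ss = 1/(1 + K_p·G(0)).
G(0) = 0.4242. Require 1/(1 + K_p·0.4242) = 0.08, so 1 + 0.4242·K_p = 12.5.
K_p = (12.5 − 1)/0.4242 = 27.1.

K_p = 27.1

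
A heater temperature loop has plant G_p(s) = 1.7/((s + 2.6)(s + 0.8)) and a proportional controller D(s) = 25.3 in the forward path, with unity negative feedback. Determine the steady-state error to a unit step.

The loop is type 0. Static position error constant K_pos = D(0)·G_p(0) = 25.3·0.8173 = 20.68.
Steady-state error to a unit step: e_ss = 1/(1+K_pos) = 1/21.68 = 0.0461.

0.0461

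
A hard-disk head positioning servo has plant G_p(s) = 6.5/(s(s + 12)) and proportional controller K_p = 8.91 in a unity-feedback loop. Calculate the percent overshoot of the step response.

1.78%

From 1 + K_pG_p(s) = 0: s² + 12s + 57.91 = 0 ⇒ ω_n = 7.61, ζ = 0.7884.
%OS = 100·exp(−πζ/√(1−ζ²)) = 100·exp(−π·0.7884/√0.3784) = 1.78%.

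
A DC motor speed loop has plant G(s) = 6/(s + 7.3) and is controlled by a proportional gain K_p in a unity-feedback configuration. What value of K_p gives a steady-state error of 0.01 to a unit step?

The loop is type 0, so e_ss(step) = 1/(1 + K_pos) with K_pos = K_p·G(0).
G(0) = 0.8219. Require 1/(1 + K_p·0.8219) = 0.01, so 1 + 0.8219·K_p = 100.
K_p = (100 − 1)/0.8219 = 120.

K_p = 120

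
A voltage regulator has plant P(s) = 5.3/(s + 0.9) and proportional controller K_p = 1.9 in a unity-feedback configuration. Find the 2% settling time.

T_s ≈ 0.365 s

Closed-loop transfer function: T(s) = K_p·P(s)/(1 + K_p·P(s)) = 10.07/(s + 0.9 + 10.07) = 10.07/(s + 10.97).
Time constant τ = 1/10.97 = 0.09116 s, so the 2% settling time is about 4τ = 0.365 s.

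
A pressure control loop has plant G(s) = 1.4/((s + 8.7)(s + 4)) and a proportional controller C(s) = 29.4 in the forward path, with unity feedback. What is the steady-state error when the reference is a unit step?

0.458

The loop is type 0. Static position error constant K_pos = C(0)·G(0) = 29.4·0.04023 = 1.183.
Steady-state error to a unit step: e_ss = 1/(1+K_pos) = 1/2.183 = 0.458.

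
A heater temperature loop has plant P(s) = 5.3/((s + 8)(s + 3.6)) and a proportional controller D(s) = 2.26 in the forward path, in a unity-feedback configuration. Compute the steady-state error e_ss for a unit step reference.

The loop is type 0. Static position error constant K_pos = D(0)·P(0) = 2.26·0.184 = 0.4159.
Steady-state error to a unit step: e_ss = 1/(1+K_pos) = 1/1.416 = 0.706.

0.706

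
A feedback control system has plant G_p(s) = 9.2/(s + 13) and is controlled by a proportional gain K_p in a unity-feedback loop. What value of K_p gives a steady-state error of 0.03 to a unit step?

K_p = 45.7

The loop is type 0, so e_ss(step) = 1/(1 + K_pos) with K_pos = K_p·G_p(0).
G_p(0) = 0.7077. Require 1/(1 + K_p·0.7077) = 0.03, so 1 + 0.7077·K_p = 33.33.
K_p = (33.33 − 1)/0.7077 = 45.7.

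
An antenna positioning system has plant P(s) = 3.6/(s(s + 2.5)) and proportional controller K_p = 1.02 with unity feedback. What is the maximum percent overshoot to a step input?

6.7%

From 1 + K_pP(s) = 0: s² + 2.5s + 3.672 = 0 ⇒ ω_n = 1.916, ζ = 0.6523.
%OS = 100·exp(−πζ/√(1−ζ²)) = 100·exp(−π·0.6523/√0.5745) = 6.7%.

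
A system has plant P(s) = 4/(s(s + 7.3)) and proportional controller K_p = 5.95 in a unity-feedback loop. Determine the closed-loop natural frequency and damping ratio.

ω_n = 4.88 rad/s, ζ = 0.748

With unity feedback the closed-loop characteristic equation is s² + 7.3s + 5.95·4 = s² + 7.3s + 23.8 = 0.
So ω_n² = 23.8 ⇒ ω_n = 4.879 rad/s, and ζ = 7.3/(2ω_n) = 0.748.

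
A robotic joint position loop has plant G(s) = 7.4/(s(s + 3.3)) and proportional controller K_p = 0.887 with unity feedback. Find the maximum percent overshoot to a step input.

7.1%

From 1 + K_pG(s) = 0: s² + 3.3s + 6.564 = 0 ⇒ ω_n = 2.562, ζ = 0.644.
%OS = 100·exp(−πζ/√(1−ζ²)) = 100·exp(−π·0.644/√0.5852) = 7.1%.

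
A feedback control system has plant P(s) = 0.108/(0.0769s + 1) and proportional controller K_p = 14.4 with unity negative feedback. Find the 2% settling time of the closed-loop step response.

T_s ≈ 0.12 s

Closed loop: T(s) = K_p·P/(1+K_p·P) = 1.555/(0.0769s + 1 + 1.555), with pole at s = −(1 + 1.555)/0.0769 = −33.23.
τ = 1/33.23 = 0.0301 s, so 2% settling time ≈ 4τ = 0.12 s.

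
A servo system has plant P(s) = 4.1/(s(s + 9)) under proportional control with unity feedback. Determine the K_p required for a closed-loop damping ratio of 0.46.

K_p = 23.3

Closed-loop characteristic equation: s² + 9s + K_p·4.1 = 0.
So ω_n = √(4.1K_p) and 2ζω_n = 9, giving ζ = 9/(2√(4.1K_p)).
Setting ζ = 0.46: √(4.1K_p) = 9/(2·0.46) = 9.783, so K_p = 95.7/4.1 = 23.3.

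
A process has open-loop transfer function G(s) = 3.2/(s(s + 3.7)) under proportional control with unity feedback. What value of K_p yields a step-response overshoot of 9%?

From %OS = 100·exp(−πζ/√(1−ζ²)) = 9%, ζ = −ln(0.09)/√(π²+ln²(0.09)) = 0.6083.
Characteristic equation s² + 3.7s + 3.2K_p = 0 gives ζ = 3.7/(2√(3.2K_p)).
Setting ζ = 0.6083: √(3.2K_p) = 3.7/(2·0.6083) = 3.041, so K_p = 9.248/3.2 = 2.89.

K_p = 2.89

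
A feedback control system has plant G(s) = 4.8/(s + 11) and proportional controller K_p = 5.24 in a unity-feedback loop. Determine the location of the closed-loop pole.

Closed-loop transfer function: T(s) = K_p·G(s)/(1 + K_p·G(s)) = 25.15/(s + 11 + 25.15) = 25.15/(s + 36.15).
The closed-loop pole is at s = −36.15.

s = -36.15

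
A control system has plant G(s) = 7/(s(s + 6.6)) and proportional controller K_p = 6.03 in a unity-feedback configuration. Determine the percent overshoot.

15.7%

From 1 + K_pG(s) = 0: s² + 6.6s + 42.21 = 0 ⇒ ω_n = 6.497, ζ = 0.5079.
%OS = 100·exp(−πζ/√(1−ζ²)) = 100·exp(−π·0.5079/√0.742) = 15.7%.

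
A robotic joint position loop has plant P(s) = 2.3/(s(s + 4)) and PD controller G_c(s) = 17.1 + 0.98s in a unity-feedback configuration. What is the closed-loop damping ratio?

ζ = 0.499

Forward path: (17.1 + 0.98s)·2.3/(s(s+4)). The closed-loop characteristic equation is s² + (4 + 2.3·0.98)s + 2.3·17.1 = 0.
That is s² + 6.254s + 39.33 = 0, so ω_n = 6.271 rad/s and ζ = 6.254/(2·6.271) = 0.4986.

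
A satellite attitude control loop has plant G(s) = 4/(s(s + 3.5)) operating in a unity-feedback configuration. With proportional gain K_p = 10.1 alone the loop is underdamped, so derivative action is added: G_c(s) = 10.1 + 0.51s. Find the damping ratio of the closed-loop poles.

Forward path: (10.1 + 0.51s)·4/(s(s+3.5)). The closed-loop characteristic equation is s² + (3.5 + 4·0.51)s + 4·10.1 = 0.
That is s² + 5.54s + 40.4 = 0, so ω_n = 6.356 rad/s and ζ = 5.54/(2·6.356) = 0.4358.

ζ = 0.436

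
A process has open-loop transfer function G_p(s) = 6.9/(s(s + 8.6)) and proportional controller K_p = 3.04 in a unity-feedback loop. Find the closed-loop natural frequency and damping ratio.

ω_n = 4.58 rad/s, ζ = 0.939

1 + K_p·G_p(s) = 0 gives s² + 8.6s + 20.98 = 0.
Matching s² + 2ζω_n s + ω_n²: ω_n = √20.98 = 4.58 rad/s and 2ζω_n = 8.6, so ζ = 8.6/(2·4.58) = 0.939.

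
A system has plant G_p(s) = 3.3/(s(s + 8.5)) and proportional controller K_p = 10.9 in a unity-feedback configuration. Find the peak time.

T_p = 0.742 s

Closed-loop characteristic equation: s² + 8.5s + 35.97 = 0, so ω_n = 5.997 rad/s and ζ = 8.5/(2·5.997) = 0.7086.
Damped frequency ω_d = ω_n√(1−ζ²) = 4.232 rad/s, so peak time T_p = π/ω_d = 0.742 s.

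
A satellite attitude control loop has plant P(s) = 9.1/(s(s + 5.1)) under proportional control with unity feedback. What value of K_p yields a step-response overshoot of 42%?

K_p = 10.1

From %OS = 100·exp(−πζ/√(1−ζ²)) = 42%, ζ = −ln(0.42)/√(π²+ln²(0.42)) = 0.2662.
Characteristic equation s² + 5.1s + 9.1K_p = 0 gives ζ = 5.1/(2√(9.1K_p)).
Setting ζ = 0.2662: √(9.1K_p) = 5.1/(2·0.2662) = 9.58, so K_p = 91.78/9.1 = 10.1.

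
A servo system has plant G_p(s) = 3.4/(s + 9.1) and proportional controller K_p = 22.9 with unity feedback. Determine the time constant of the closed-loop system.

τ = 0.0115 s

Closed-loop transfer function: T(s) = K_p·G_p(s)/(1 + K_p·G_p(s)) = 77.86/(s + 9.1 + 77.86) = 77.86/(s + 86.96).
Time constant τ = 1/86.96 = 0.0115 s.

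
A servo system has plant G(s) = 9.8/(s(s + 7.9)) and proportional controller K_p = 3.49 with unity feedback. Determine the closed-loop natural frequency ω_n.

The closed-loop denominator is s(s+7.9) + 3.49·9.8 = s² + 7.9s + 34.2.
So ω_n² = 34.2 ⇒ ω_n = 5.848 rad/s, and ζ = 7.9/(2ω_n) = 0.675.

ω_n = 5.85 rad/s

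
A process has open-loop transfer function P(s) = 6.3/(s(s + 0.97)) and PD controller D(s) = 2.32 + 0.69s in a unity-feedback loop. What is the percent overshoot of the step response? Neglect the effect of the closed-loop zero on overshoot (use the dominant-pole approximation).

4.78%

Forward path: (2.32 + 0.69s)·6.3/(s(s+0.97)). The closed-loop characteristic equation is s² + (0.97 + 6.3·0.69)s + 6.3·2.32 = 0.
That is s² + 5.317s + 14.62 = 0, so ω_n = 3.823 rad/s and ζ = 5.317/(2·3.823) = 0.6954.
%OS = 100·exp(−πζ/√(1−ζ²)) = 4.78%.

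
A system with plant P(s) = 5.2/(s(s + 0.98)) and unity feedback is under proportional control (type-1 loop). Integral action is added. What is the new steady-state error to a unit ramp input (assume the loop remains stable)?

The integrator raises the loop to type 2, so K_v → ∞ and e_ss to a ramp is zero.

0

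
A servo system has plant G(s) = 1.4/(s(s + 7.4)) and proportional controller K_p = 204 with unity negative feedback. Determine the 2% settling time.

T_s ≈ 1.08 s

The closed-loop denominator s² + 7.4s + 285.6 gives ω_n = √285.6 = 16.9 and ζ = 7.4/(2ω_n) = 0.2189.
2% settling time T_s ≈ 4/(ζω_n) = 4/3.7 = 1.08 s.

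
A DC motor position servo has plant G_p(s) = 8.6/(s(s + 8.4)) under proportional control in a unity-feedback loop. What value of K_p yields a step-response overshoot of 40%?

From %OS = 100·exp(−πζ/√(1−ζ²)) = 40%, ζ = −ln(0.4)/√(π²+ln²(0.4)) = 0.28.
Characteristic equation s² + 8.4s + 8.6K_p = 0 gives ζ = 8.4/(2√(8.6K_p)).
Setting ζ = 0.28: √(8.6K_p) = 8.4/(2·0.28) = 15, so K_p = 225/8.6 = 26.2.

K_p = 26.2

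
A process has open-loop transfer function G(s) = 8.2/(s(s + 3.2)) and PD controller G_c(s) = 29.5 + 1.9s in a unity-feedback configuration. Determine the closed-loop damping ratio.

ζ = 0.604

Forward path: (29.5 + 1.9s)·8.2/(s(s+3.2)). The closed-loop characteristic equation is s² + (3.2 + 8.2·1.9)s + 8.2·29.5 = 0.
That is s² + 18.78s + 241.9 = 0, so ω_n = 15.55 rad/s and ζ = 18.78/(2·15.55) = 0.6037.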